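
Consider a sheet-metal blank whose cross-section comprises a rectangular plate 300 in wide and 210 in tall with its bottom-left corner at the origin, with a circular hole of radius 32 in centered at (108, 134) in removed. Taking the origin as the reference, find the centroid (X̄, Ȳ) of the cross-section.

plate: A = 300 × 210 = 63000.00, centroid at (150.00, 105.00).
hole: A = −π·32² = -3216.99, centroid at (108.00, 134.00).
ΣA = 59783.01 in²
ΣAX̄ = (63000.00)(150.00) + (-3216.99)(108.00) = 9102564.99 in³
ΣAȲ = (63000.00)(105.00) + (-3216.99)(134.00) = 6183923.22 in³
X̄ = 9102564.99 / 59783.01 = 152.26 in
Ȳ = 6183923.22 / 59783.01 = 103.44 in

X̄ = 152.26 in, Ȳ = 103.44 in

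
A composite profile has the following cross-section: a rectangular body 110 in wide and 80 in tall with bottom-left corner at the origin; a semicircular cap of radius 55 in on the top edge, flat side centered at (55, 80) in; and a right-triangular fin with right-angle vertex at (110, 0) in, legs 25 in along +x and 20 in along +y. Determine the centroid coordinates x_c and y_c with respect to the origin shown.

rectangular body: A = 110 × 80 = 8800.00, centroid at (55.00, 40.00).
semicircular top: A = ½π·55² = 4751.66, centroid at (55.00, 103.34).
triangular fin: A = ½·25·20 = 250.00, centroid at (118.33, 6.67).
ΣA = 13801.66 in², ΣAx_c = 774924.57 in³, ΣAy_c = 844716.04 in³.
x_c = 774924.57/13801.66 = 56.15 in; y_c = 844716.04/13801.66 = 61.20 in.

x_c = 56.15 in, y_c = 61.20 in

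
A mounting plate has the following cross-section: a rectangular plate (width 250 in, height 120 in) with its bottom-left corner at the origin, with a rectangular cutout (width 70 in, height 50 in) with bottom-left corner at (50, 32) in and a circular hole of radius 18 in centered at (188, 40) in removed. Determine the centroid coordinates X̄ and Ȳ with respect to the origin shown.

X̄ = 127.98 in, Ȳ = 61.21 in

plate: A = 250 × 120 = 30000.00, centroid at (125.00, 60.00).
hole 1: A = −(70 × 50) = -3500.00, centroid at (85.00, 57.00).
hole 2: A = −π·18² = -1017.88, centroid at (188.00, 40.00).
ΣA = 25482.12 in²
ΣAX̄ = (30000.00)(125.00) + (-3500.00)(85.00) + (-1017.88)(188.00) = 3261139.31 in³
ΣAȲ = (30000.00)(60.00) + (-3500.00)(57.00) + (-1017.88)(40.00) = 1559784.96 in³
X̄ = 3261139.31 / 25482.12 = 127.98 in
Ȳ = 1559784.96 / 25482.12 = 61.21 in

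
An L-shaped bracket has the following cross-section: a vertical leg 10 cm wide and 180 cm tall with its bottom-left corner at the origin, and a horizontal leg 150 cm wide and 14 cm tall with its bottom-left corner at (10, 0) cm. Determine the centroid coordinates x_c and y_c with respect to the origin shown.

x_c = 48.08 cm, y_c = 45.31 cm

Part | A | x̄ᵢ | ȳᵢ | A·x̄ᵢ | A·ȳᵢ
vertical leg | 1800.00 | 5.00 | 90.00 | 9000.00 | 162000.00
horizontal leg | 2100.00 | 85.00 | 7.00 | 178500.00 | 14700.00
Σ | 3900.00 |  |  | 187500.00 | 176700.00
x_c = 187500.00 / 3900.00 = 48.08 cm
y_c = 176700.00 / 3900.00 = 45.31 cm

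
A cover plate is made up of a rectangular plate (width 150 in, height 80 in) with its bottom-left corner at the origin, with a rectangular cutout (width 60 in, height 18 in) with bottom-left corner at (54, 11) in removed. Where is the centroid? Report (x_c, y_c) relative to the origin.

Part | A | x̄ᵢ | ȳᵢ | A·x̄ᵢ | A·ȳᵢ
plate | 12000.00 | 75.00 | 40.00 | 900000.00 | 480000.00
hole | -1080.00 | 84.00 | 20.00 | -90720.00 | -21600.00
Σ | 10920.00 |  |  | 809280.00 | 458400.00
x_c = 809280.00 / 10920.00 = 74.11 in
y_c = 458400.00 / 10920.00 = 41.98 in

x_c = 74.11 in, y_c = 41.98 in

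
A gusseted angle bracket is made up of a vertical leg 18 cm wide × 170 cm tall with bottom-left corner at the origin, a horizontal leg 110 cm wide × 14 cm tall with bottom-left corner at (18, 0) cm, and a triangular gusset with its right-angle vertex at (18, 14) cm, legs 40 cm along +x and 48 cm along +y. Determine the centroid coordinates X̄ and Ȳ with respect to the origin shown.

X̄ = 30.58 cm, Ȳ = 53.90 cm

vertical leg: A = 18 × 170 = 3060.00, centroid at (9.00, 85.00).
horizontal leg: A = 110 × 14 = 1540.00, centroid at (73.00, 7.00).
gusset: A = ½·40·48 = 960.00, centroid at (31.33, 30.00).
ΣA = 5560.00 cm²
ΣAX̄ = (3060.00)(9.00) + (1540.00)(73.00) + (960.00)(31.33) = 170040.00 cm³
ΣAȲ = (3060.00)(85.00) + (1540.00)(7.00) + (960.00)(30.00) = 299680.00 cm³
X̄ = 170040.00 / 5560.00 = 30.58 cm
Ȳ = 299680.00 / 5560.00 = 53.90 cm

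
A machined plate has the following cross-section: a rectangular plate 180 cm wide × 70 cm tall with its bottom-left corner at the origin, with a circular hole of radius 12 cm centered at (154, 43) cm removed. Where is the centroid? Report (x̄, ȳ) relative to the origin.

plate: A = 180 × 70 = 12600.00, centroid at (90.00, 35.00).
hole: A = −π·12² = -452.39, centroid at (154.00, 43.00).
ΣA = 12147.61 cm², ΣAx̄ = 1064332.04 cm³, ΣAȳ = 421547.26 cm³.
x̄ = 1064332.04/12147.61 = 87.62 cm; ȳ = 421547.26/12147.61 = 34.70 cm.

x̄ = 87.62 cm, ȳ = 34.70 cm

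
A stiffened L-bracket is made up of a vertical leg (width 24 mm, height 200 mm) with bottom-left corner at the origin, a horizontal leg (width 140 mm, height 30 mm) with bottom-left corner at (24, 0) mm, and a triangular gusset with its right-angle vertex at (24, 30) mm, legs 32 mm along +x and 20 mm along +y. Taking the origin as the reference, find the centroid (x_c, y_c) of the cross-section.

Part | A | x̄ᵢ | ȳᵢ | A·x̄ᵢ | A·ȳᵢ
vertical leg | 4800.00 | 12.00 | 100.00 | 57600.00 | 480000.00
horizontal leg | 4200.00 | 94.00 | 15.00 | 394800.00 | 63000.00
gusset | 320.00 | 34.67 | 36.67 | 11093.33 | 11733.33
Σ | 9320.00 |  |  | 463493.33 | 554733.33
x_c = 463493.33 / 9320.00 = 49.73 mm
y_c = 554733.33 / 9320.00 = 59.52 mm

x_c = 49.73 mm, y_c = 59.52 mm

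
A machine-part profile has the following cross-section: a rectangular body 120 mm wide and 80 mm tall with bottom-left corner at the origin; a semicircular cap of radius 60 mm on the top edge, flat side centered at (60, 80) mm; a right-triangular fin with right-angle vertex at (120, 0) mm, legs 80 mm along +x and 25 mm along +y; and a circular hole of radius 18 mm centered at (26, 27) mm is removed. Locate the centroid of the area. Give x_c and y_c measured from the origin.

rectangular body: A = 120 × 80 = 9600.00, centroid at (60.00, 40.00).
semicircular top: A = ½π·60² = 5654.87, centroid at (60.00, 105.46).
triangular fin: A = ½·80·25 = 1000.00, centroid at (146.67, 8.33).
hole: A = −π·18² = -1017.88, centroid at (26.00, 27.00).
ΣA = 15236.99 mm²
ΣAx_c = (9600.00)(60.00) + (5654.87)(60.00) + (1000.00)(146.67) + (-1017.88)(26.00) = 1035493.90 mm³
ΣAy_c = (9600.00)(40.00) + (5654.87)(105.46) + (1000.00)(8.33) + (-1017.88)(27.00) = 961240.02 mm³
x_c = 1035493.90 / 15236.99 = 67.96 mm
y_c = 961240.02 / 15236.99 = 63.09 mm

x_c = 67.96 mm, y_c = 63.09 mm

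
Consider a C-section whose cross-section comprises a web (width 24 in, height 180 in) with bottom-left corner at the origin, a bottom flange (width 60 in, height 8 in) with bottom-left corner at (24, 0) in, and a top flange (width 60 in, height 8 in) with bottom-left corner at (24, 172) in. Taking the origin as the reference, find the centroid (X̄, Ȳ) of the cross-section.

X̄ = 19.64 in, Ȳ = 90.00 in

web: A = 24 × 180 = 4320.00, centroid at (12.00, 90.00).
bottom flange: A = 60 × 8 = 480.00, centroid at (54.00, 4.00).
top flange: A = 60 × 8 = 480.00, centroid at (54.00, 176.00).
ΣA = 5280.00 in²
ΣAX̄ = (4320.00)(12.00) + (480.00)(54.00) + (480.00)(54.00) = 103680.00 in³
ΣAȲ = (4320.00)(90.00) + (480.00)(4.00) + (480.00)(176.00) = 475200.00 in³
X̄ = 103680.00 / 5280.00 = 19.64 in
Ȳ = 475200.00 / 5280.00 = 90.00 in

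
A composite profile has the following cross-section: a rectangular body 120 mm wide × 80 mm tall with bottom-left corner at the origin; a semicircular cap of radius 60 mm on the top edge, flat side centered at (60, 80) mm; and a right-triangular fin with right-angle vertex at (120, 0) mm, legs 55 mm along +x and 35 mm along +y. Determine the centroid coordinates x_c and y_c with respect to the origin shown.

x_c = 64.65 mm, y_c = 61.15 mm

rectangular body: A = 120 × 80 = 9600.00, centroid at (60.00, 40.00).
semicircular top: A = ½π·60² = 5654.87, centroid at (60.00, 105.46).
triangular fin: A = ½·55·35 = 962.50, centroid at (138.33, 11.67).
ΣA = 16217.37 mm², ΣAx_c = 1048437.84 mm³, ΣAy_c = 991618.51 mm³.
x_c = 1048437.84/16217.37 = 64.65 mm; y_c = 991618.51/16217.37 = 61.15 mm.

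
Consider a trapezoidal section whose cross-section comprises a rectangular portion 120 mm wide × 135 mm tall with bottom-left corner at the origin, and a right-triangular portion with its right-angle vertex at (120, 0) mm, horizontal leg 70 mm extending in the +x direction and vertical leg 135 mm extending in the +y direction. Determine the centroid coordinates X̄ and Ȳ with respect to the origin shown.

X̄ = 78.82 mm, Ȳ = 62.42 mm

rectangular portion: A = 120 × 135 = 16200.00, centroid at (60.00, 67.50).
triangular portion: A = ½·70·135 = 4725.00, centroid at (143.33, 45.00).
ΣA = 20925.00 mm²
ΣAX̄ = (16200.00)(60.00) + (4725.00)(143.33) = 1649250.00 mm³
ΣAȲ = (16200.00)(67.50) + (4725.00)(45.00) = 1306125.00 mm³
X̄ = 1649250.00 / 20925.00 = 78.82 mm
Ȳ = 1306125.00 / 20925.00 = 62.42 mm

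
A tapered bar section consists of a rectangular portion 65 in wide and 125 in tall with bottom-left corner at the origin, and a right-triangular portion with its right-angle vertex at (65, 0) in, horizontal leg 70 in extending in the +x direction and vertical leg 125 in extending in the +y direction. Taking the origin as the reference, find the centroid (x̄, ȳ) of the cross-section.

rectangular portion: A = 65 × 125 = 8125.00, centroid at (32.50, 62.50).
triangular portion: A = ½·70·125 = 4375.00, centroid at (88.33, 41.67).
ΣA = 12500.00 in², ΣAx̄ = 650520.83 in³, ΣAȳ = 690104.17 in³.
x̄ = 650520.83/12500.00 = 52.04 in; ȳ = 690104.17/12500.00 = 55.21 in.

x̄ = 52.04 in, ȳ = 55.21 in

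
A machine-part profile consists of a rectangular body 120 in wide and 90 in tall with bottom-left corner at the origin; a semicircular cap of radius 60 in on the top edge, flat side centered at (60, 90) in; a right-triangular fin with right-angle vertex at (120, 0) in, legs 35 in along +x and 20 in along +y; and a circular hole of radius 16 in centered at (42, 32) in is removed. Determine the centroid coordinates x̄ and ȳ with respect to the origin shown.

x̄ = 62.47 in, ȳ = 69.72 in

Part | A | x̄ᵢ | ȳᵢ | A·x̄ᵢ | A·ȳᵢ
rectangular body | 10800.00 | 60.00 | 45.00 | 648000.00 | 486000.00
semicircular top | 5654.87 | 60.00 | 115.46 | 339292.01 | 652938.01
triangular fin | 350.00 | 131.67 | 6.67 | 46083.33 | 2333.33
hole | -804.25 | 42.00 | 32.00 | -33778.40 | -25735.93
Σ | 16000.62 |  |  | 999596.94 | 1115535.42
x̄ = 999596.94 / 16000.62 = 62.47 in
ȳ = 1115535.42 / 16000.62 = 69.72 in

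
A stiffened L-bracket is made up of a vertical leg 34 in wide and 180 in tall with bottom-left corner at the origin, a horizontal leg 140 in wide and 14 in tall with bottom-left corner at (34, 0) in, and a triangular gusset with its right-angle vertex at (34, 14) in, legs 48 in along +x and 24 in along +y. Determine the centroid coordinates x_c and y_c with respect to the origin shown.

x_c = 38.90 in, y_c = 66.68 in

vertical leg: A = 34 × 180 = 6120.00, centroid at (17.00, 90.00).
horizontal leg: A = 140 × 14 = 1960.00, centroid at (104.00, 7.00).
gusset: A = ½·48·24 = 576.00, centroid at (50.00, 22.00).
ΣA = 8656.00 in², ΣAx_c = 336680.00 in³, ΣAy_c = 577192.00 in³.
x_c = 336680.00/8656.00 = 38.90 in; y_c = 577192.00/8656.00 = 66.68 in.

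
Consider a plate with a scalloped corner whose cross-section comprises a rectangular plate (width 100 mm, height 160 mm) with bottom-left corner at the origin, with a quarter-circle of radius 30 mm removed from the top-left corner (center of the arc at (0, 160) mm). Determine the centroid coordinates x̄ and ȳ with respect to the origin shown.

plate: A = 100 × 160 = 16000.00, centroid at (50.00, 80.00).
removed quarter-circle: A = −¼π·30² = -706.86, centroid at (12.73, 147.27).
ΣA = 15293.14 mm²
ΣAx̄ = (16000.00)(50.00) + (-706.86)(12.73) = 791000.00 mm³
ΣAȳ = (16000.00)(80.00) + (-706.86)(147.27) = 1175902.66 mm³
x̄ = 791000.00 / 15293.14 = 51.72 mm
ȳ = 1175902.66 / 15293.14 = 76.89 mm

x̄ = 51.72 mm, ȳ = 76.89 mm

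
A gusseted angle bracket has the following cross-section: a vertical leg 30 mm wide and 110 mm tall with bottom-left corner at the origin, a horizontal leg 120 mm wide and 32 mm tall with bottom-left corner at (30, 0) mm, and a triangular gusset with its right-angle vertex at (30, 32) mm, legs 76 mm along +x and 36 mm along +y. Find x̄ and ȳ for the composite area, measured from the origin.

x̄ = 55.34 mm, ȳ = 35.63 mm

vertical leg: A = 30 × 110 = 3300.00, centroid at (15.00, 55.00).
horizontal leg: A = 120 × 32 = 3840.00, centroid at (90.00, 16.00).
gusset: A = ½·76·36 = 1368.00, centroid at (55.33, 44.00).
ΣA = 8508.00 mm²
ΣAx̄ = (3300.00)(15.00) + (3840.00)(90.00) + (1368.00)(55.33) = 470796.00 mm³
ΣAȳ = (3300.00)(55.00) + (3840.00)(16.00) + (1368.00)(44.00) = 303132.00 mm³
x̄ = 470796.00 / 8508.00 = 55.34 mm
ȳ = 303132.00 / 8508.00 = 35.63 mm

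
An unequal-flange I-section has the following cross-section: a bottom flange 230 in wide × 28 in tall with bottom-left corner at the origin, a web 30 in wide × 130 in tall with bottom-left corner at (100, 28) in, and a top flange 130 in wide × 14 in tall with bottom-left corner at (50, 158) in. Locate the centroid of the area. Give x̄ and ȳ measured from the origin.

x̄ = 115.00 in, ȳ = 61.94 in

Part | A | x̄ᵢ | ȳᵢ | A·x̄ᵢ | A·ȳᵢ
bottom flange | 6440.00 | 115.00 | 14.00 | 740600.00 | 90160.00
web | 3900.00 | 115.00 | 93.00 | 448500.00 | 362700.00
top flange | 1820.00 | 115.00 | 165.00 | 209300.00 | 300300.00
Σ | 12160.00 |  |  | 1398400.00 | 753160.00
x̄ = 1398400.00 / 12160.00 = 115.00 in
ȳ = 753160.00 / 12160.00 = 61.94 in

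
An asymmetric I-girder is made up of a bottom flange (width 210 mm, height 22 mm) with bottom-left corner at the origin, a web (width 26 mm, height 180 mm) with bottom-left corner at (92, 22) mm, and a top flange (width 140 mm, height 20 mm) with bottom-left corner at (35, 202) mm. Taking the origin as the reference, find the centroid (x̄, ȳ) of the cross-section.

x̄ = 105.00 mm, ȳ = 96.58 mm

bottom flange: A = 210 × 22 = 4620.00, centroid at (105.00, 11.00).
web: A = 26 × 180 = 4680.00, centroid at (105.00, 112.00).
top flange: A = 140 × 20 = 2800.00, centroid at (105.00, 212.00).
ΣA = 12100.00 mm², ΣAx̄ = 1270500.00 mm³, ΣAȳ = 1168580.00 mm³.
x̄ = 1270500.00/12100.00 = 105.00 mm; ȳ = 1168580.00/12100.00 = 96.58 mm.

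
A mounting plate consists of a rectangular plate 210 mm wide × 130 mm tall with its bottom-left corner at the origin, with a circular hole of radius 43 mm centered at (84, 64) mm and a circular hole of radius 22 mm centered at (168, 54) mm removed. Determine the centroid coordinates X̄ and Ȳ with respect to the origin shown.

X̄ = 106.31 mm, Ȳ = 66.13 mm

plate: A = 210 × 130 = 27300.00, centroid at (105.00, 65.00).
hole 1: A = −π·43² = -5808.80, centroid at (84.00, 64.00).
hole 2: A = −π·22² = -1520.53, centroid at (168.00, 54.00).
ΣA = 19970.66 mm²
ΣAX̄ = (27300.00)(105.00) + (-5808.80)(84.00) + (-1520.53)(168.00) = 2123111.21 mm³
ΣAȲ = (27300.00)(65.00) + (-5808.80)(64.00) + (-1520.53)(54.00) = 1320627.83 mm³
X̄ = 2123111.21 / 19970.66 = 106.31 mm
Ȳ = 1320627.83 / 19970.66 = 66.13 mm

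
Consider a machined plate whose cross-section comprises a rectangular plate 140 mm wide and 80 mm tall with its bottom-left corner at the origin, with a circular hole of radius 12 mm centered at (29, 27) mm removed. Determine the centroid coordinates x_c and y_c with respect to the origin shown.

x_c = 71.73 mm, y_c = 40.55 mm

Part | A | x̄ᵢ | ȳᵢ | A·x̄ᵢ | A·ȳᵢ
plate | 11200.00 | 70.00 | 40.00 | 784000.00 | 448000.00
hole | -452.39 | 29.00 | 27.00 | -13119.29 | -12214.51
Σ | 10747.61 |  |  | 770880.71 | 435785.49
x_c = 770880.71 / 10747.61 = 71.73 mm
y_c = 435785.49 / 10747.61 = 40.55 mm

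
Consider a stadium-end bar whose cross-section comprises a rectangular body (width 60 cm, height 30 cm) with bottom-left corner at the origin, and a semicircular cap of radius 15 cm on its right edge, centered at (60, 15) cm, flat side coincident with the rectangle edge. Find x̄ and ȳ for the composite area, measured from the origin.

rectangular body: A = 60 × 30 = 1800.00, centroid at (30.00, 15.00).
semicircular end: A = ½π·15² = 353.43, centroid at (66.37, 15.00).
ΣA = 2153.43 cm²
ΣAx̄ = (1800.00)(30.00) + (353.43)(66.37) = 77455.75 cm³
ΣAȳ = (1800.00)(15.00) + (353.43)(15.00) = 32301.44 cm³
x̄ = 77455.75 / 2153.43 = 35.97 cm
ȳ = 32301.44 / 2153.43 = 15.00 cm

x̄ = 35.97 cm, ȳ = 15.00 cm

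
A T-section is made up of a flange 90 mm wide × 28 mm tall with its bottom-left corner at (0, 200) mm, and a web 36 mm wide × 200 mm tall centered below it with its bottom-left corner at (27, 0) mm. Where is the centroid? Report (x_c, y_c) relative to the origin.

x_c = 45.00 mm, y_c = 129.56 mm

web: A = 36 × 200 = 7200.00, centroid at (45.00, 100.00).
flange: A = 90 × 28 = 2520.00, centroid at (45.00, 214.00).
ΣA = 9720.00 mm²
ΣAx_c = (7200.00)(45.00) + (2520.00)(45.00) = 437400.00 mm³
ΣAy_c = (7200.00)(100.00) + (2520.00)(214.00) = 1259280.00 mm³
x_c = 437400.00 / 9720.00 = 45.00 mm
y_c = 1259280.00 / 9720.00 = 129.56 mm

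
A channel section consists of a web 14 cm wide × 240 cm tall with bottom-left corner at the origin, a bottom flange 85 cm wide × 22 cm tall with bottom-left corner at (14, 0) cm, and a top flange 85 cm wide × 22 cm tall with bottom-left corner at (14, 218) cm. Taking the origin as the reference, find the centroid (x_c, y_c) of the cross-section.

web: A = 14 × 240 = 3360.00, centroid at (7.00, 120.00).
bottom flange: A = 85 × 22 = 1870.00, centroid at (56.50, 11.00).
top flange: A = 85 × 22 = 1870.00, centroid at (56.50, 229.00).
ΣA = 7100.00 cm²
ΣAx_c = (3360.00)(7.00) + (1870.00)(56.50) + (1870.00)(56.50) = 234830.00 cm³
ΣAy_c = (3360.00)(120.00) + (1870.00)(11.00) + (1870.00)(229.00) = 852000.00 cm³
x_c = 234830.00 / 7100.00 = 33.07 cm
y_c = 852000.00 / 7100.00 = 120.00 cm

x_c = 33.07 cm, y_c = 120.00 cm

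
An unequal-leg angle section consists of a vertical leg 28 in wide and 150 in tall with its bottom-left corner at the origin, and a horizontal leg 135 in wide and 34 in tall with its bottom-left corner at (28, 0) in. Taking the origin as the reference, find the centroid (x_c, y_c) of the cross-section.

Part | A | x̄ᵢ | ȳᵢ | A·x̄ᵢ | A·ȳᵢ
vertical leg | 4200.00 | 14.00 | 75.00 | 58800.00 | 315000.00
horizontal leg | 4590.00 | 95.50 | 17.00 | 438345.00 | 78030.00
Σ | 8790.00 |  |  | 497145.00 | 393030.00
x_c = 497145.00 / 8790.00 = 56.56 in
y_c = 393030.00 / 8790.00 = 44.71 in

x_c = 56.56 in, y_c = 44.71 in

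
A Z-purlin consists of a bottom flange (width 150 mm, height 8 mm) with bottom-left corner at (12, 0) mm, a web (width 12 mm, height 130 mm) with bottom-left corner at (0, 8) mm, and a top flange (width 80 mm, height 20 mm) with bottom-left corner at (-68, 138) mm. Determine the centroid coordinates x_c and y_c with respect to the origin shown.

x_c = 15.82 mm, y_c = 81.53 mm

Part | A | x̄ᵢ | ȳᵢ | A·x̄ᵢ | A·ȳᵢ
bottom flange | 1200.00 | 87.00 | 4.00 | 104400.00 | 4800.00
web | 1560.00 | 6.00 | 73.00 | 9360.00 | 113880.00
top flange | 1600.00 | -28.00 | 148.00 | -44800.00 | 236800.00
Σ | 4360.00 |  |  | 68960.00 | 355480.00
x_c = 68960.00 / 4360.00 = 15.82 mm
y_c = 355480.00 / 4360.00 = 81.53 mm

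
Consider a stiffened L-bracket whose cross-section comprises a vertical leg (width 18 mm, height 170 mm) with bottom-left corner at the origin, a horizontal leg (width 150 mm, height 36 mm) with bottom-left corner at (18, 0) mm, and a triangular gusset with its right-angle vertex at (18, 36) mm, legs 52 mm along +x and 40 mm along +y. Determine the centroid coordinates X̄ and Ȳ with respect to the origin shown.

vertical leg: A = 18 × 170 = 3060.00, centroid at (9.00, 85.00).
horizontal leg: A = 150 × 36 = 5400.00, centroid at (93.00, 18.00).
gusset: A = ½·52·40 = 1040.00, centroid at (35.33, 49.33).
ΣA = 9500.00 mm²
ΣAX̄ = (3060.00)(9.00) + (5400.00)(93.00) + (1040.00)(35.33) = 566486.67 mm³
ΣAȲ = (3060.00)(85.00) + (5400.00)(18.00) + (1040.00)(49.33) = 408606.67 mm³
X̄ = 566486.67 / 9500.00 = 59.63 mm
Ȳ = 408606.67 / 9500.00 = 43.01 mm

X̄ = 59.63 mm, Ȳ = 43.01 mm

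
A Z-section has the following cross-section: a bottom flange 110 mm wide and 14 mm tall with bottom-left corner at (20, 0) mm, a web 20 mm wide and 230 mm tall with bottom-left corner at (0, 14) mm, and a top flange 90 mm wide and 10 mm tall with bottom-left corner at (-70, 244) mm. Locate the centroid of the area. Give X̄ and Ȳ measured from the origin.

X̄ = 19.74 mm, Ȳ = 117.65 mm

bottom flange: A = 110 × 14 = 1540.00, centroid at (75.00, 7.00).
web: A = 20 × 230 = 4600.00, centroid at (10.00, 129.00).
top flange: A = 90 × 10 = 900.00, centroid at (-25.00, 249.00).
ΣA = 7040.00 mm²
ΣAX̄ = (1540.00)(75.00) + (4600.00)(10.00) + (900.00)(-25.00) = 139000.00 mm³
ΣAȲ = (1540.00)(7.00) + (4600.00)(129.00) + (900.00)(249.00) = 828280.00 mm³
X̄ = 139000.00 / 7040.00 = 19.74 mm
Ȳ = 828280.00 / 7040.00 = 117.65 mm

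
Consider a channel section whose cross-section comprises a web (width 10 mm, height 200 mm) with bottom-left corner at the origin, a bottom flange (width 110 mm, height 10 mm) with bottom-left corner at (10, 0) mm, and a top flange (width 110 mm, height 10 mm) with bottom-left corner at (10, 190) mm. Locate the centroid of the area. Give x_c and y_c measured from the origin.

Part | A | x̄ᵢ | ȳᵢ | A·x̄ᵢ | A·ȳᵢ
web | 2000.00 | 5.00 | 100.00 | 10000.00 | 200000.00
bottom flange | 1100.00 | 65.00 | 5.00 | 71500.00 | 5500.00
top flange | 1100.00 | 65.00 | 195.00 | 71500.00 | 214500.00
Σ | 4200.00 |  |  | 153000.00 | 420000.00
x_c = 153000.00 / 4200.00 = 36.43 mm
y_c = 420000.00 / 4200.00 = 100.00 mm

x_c = 36.43 mm, y_c = 100.00 mm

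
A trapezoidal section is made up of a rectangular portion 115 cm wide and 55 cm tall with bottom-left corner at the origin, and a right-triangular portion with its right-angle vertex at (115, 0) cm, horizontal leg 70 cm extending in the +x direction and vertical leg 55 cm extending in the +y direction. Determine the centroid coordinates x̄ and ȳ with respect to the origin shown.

Part | A | x̄ᵢ | ȳᵢ | A·x̄ᵢ | A·ȳᵢ
rectangular portion | 6325.00 | 57.50 | 27.50 | 363687.50 | 173937.50
triangular portion | 1925.00 | 138.33 | 18.33 | 266291.67 | 35291.67
Σ | 8250.00 |  |  | 629979.17 | 209229.17
x̄ = 629979.17 / 8250.00 = 76.36 cm
ȳ = 209229.17 / 8250.00 = 25.36 cm

x̄ = 76.36 cm, ȳ = 25.36 cm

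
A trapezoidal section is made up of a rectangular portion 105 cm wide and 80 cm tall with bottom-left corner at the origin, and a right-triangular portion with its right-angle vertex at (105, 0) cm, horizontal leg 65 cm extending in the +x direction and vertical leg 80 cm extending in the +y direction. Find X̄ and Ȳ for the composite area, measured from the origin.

X̄ = 70.03 cm, Ȳ = 36.85 cm

rectangular portion: A = 105 × 80 = 8400.00, centroid at (52.50, 40.00).
triangular portion: A = ½·65·80 = 2600.00, centroid at (126.67, 26.67).
ΣA = 11000.00 cm², ΣAX̄ = 770333.33 cm³, ΣAȲ = 405333.33 cm³.
X̄ = 770333.33/11000.00 = 70.03 cm; Ȳ = 405333.33/11000.00 = 36.85 cm.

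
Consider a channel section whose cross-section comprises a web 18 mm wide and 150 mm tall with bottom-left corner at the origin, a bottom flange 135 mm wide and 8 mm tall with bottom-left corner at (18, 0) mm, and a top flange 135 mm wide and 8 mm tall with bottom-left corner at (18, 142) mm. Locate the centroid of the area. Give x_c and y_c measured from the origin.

x_c = 43.00 mm, y_c = 75.00 mm

web: A = 18 × 150 = 2700.00, centroid at (9.00, 75.00).
bottom flange: A = 135 × 8 = 1080.00, centroid at (85.50, 4.00).
top flange: A = 135 × 8 = 1080.00, centroid at (85.50, 146.00).
ΣA = 4860.00 mm²
ΣAx_c = (2700.00)(9.00) + (1080.00)(85.50) + (1080.00)(85.50) = 208980.00 mm³
ΣAy_c = (2700.00)(75.00) + (1080.00)(4.00) + (1080.00)(146.00) = 364500.00 mm³
x_c = 208980.00 / 4860.00 = 43.00 mm
y_c = 364500.00 / 4860.00 = 75.00 mm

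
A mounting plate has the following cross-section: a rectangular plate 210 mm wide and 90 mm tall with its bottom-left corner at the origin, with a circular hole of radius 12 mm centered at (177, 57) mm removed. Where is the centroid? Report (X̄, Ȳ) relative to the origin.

Part | A | x̄ᵢ | ȳᵢ | A·x̄ᵢ | A·ȳᵢ
plate | 18900.00 | 105.00 | 45.00 | 1984500.00 | 850500.00
hole | -452.39 | 177.00 | 57.00 | -80072.91 | -25786.19
Σ | 18447.61 |  |  | 1904427.09 | 824713.81
X̄ = 1904427.09 / 18447.61 = 103.23 mm
Ȳ = 824713.81 / 18447.61 = 44.71 mm

X̄ = 103.23 mm, Ȳ = 44.71 mm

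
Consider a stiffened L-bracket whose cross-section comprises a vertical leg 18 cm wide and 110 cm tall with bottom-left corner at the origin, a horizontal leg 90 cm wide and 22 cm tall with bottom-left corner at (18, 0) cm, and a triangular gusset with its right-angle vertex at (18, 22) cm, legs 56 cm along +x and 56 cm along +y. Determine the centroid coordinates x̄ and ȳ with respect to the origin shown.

Part | A | x̄ᵢ | ȳᵢ | A·x̄ᵢ | A·ȳᵢ
vertical leg | 1980.00 | 9.00 | 55.00 | 17820.00 | 108900.00
horizontal leg | 1980.00 | 63.00 | 11.00 | 124740.00 | 21780.00
gusset | 1568.00 | 36.67 | 40.67 | 57493.33 | 63765.33
Σ | 5528.00 |  |  | 200053.33 | 194445.33
x̄ = 200053.33 / 5528.00 = 36.19 cm
ȳ = 194445.33 / 5528.00 = 35.17 cm

x̄ = 36.19 cm, ȳ = 35.17 cm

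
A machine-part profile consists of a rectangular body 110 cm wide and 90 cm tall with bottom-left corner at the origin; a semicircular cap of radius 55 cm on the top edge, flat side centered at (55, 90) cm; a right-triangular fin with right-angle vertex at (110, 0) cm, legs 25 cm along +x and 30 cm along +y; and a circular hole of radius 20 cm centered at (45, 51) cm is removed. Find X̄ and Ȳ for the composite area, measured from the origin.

Part | A | x̄ᵢ | ȳᵢ | A·x̄ᵢ | A·ȳᵢ
rectangular body | 9900.00 | 55.00 | 45.00 | 544500.00 | 445500.00
semicircular top | 4751.66 | 55.00 | 113.34 | 261341.24 | 538565.97
triangular fin | 375.00 | 118.33 | 10.00 | 44375.00 | 3750.00
hole | -1256.64 | 45.00 | 51.00 | -56548.67 | -64088.49
Σ | 13770.02 |  |  | 793667.57 | 923727.48
X̄ = 793667.57 / 13770.02 = 57.64 cm
Ȳ = 923727.48 / 13770.02 = 67.08 cm

X̄ = 57.64 cm, Ȳ = 67.08 cm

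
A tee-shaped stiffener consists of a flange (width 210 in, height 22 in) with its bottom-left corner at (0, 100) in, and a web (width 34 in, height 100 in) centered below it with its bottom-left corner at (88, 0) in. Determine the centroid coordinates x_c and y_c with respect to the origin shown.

x_c = 105.00 in, y_c = 85.14 in

web: A = 34 × 100 = 3400.00, centroid at (105.00, 50.00).
flange: A = 210 × 22 = 4620.00, centroid at (105.00, 111.00).
ΣA = 8020.00 in², ΣAx_c = 842100.00 in³, ΣAy_c = 682820.00 in³.
x_c = 842100.00/8020.00 = 105.00 in; y_c = 682820.00/8020.00 = 85.14 in.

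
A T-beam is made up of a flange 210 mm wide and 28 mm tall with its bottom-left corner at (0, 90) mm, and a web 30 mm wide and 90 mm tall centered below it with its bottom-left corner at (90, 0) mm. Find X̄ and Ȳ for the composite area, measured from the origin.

web: A = 30 × 90 = 2700.00, centroid at (105.00, 45.00).
flange: A = 210 × 28 = 5880.00, centroid at (105.00, 104.00).
ΣA = 8580.00 mm², ΣAX̄ = 900900.00 mm³, ΣAȲ = 733020.00 mm³.
X̄ = 900900.00/8580.00 = 105.00 mm; Ȳ = 733020.00/8580.00 = 85.43 mm.

X̄ = 105.00 mm, Ȳ = 85.43 mm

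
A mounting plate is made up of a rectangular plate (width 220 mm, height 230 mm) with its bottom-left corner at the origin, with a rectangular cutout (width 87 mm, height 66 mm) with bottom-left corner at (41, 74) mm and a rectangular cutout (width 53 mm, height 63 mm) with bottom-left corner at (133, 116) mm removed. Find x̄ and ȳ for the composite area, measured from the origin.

x̄ = 109.55 mm, ȳ = 113.49 mm

Part | A | x̄ᵢ | ȳᵢ | A·x̄ᵢ | A·ȳᵢ
plate | 50600.00 | 110.00 | 115.00 | 5566000.00 | 5819000.00
hole 1 | -5742.00 | 84.50 | 107.00 | -485199.00 | -614394.00
hole 2 | -3339.00 | 159.50 | 147.50 | -532570.50 | -492502.50
Σ | 41519.00 |  |  | 4548230.50 | 4712103.50
x̄ = 4548230.50 / 41519.00 = 109.55 mm
ȳ = 4712103.50 / 41519.00 = 113.49 mm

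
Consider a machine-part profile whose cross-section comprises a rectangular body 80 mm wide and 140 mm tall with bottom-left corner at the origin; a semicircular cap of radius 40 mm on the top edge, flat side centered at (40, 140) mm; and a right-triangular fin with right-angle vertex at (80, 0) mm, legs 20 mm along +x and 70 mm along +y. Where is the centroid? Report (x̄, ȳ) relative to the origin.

x̄ = 42.27 mm, ȳ = 82.90 mm

Part | A | x̄ᵢ | ȳᵢ | A·x̄ᵢ | A·ȳᵢ
rectangular body | 11200.00 | 40.00 | 70.00 | 448000.00 | 784000.00
semicircular top | 2513.27 | 40.00 | 156.98 | 100530.96 | 394525.04
triangular fin | 700.00 | 86.67 | 23.33 | 60666.67 | 16333.33
Σ | 14413.27 |  |  | 609197.63 | 1194858.38
x̄ = 609197.63 / 14413.27 = 42.27 mm
ȳ = 1194858.38 / 14413.27 = 82.90 mm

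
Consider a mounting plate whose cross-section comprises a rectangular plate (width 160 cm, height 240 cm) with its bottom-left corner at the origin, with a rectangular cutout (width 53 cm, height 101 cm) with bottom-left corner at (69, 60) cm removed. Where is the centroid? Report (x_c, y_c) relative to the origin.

plate: A = 160 × 240 = 38400.00, centroid at (80.00, 120.00).
hole: A = −(53 × 101) = -5353.00, centroid at (95.50, 110.50).
ΣA = 33047.00 cm², ΣAx_c = 2560788.50 cm³, ΣAy_c = 4016493.50 cm³.
x_c = 2560788.50/33047.00 = 77.49 cm; y_c = 4016493.50/33047.00 = 121.54 cm.

x_c = 77.49 cm, y_c = 121.54 cm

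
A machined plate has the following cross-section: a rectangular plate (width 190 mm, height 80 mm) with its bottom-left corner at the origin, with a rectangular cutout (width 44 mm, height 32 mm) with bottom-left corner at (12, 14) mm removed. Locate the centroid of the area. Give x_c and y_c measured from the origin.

x_c = 101.23 mm, y_c = 41.02 mm

plate: A = 190 × 80 = 15200.00, centroid at (95.00, 40.00).
hole: A = −(44 × 32) = -1408.00, centroid at (34.00, 30.00).
ΣA = 13792.00 mm², ΣAx_c = 1396128.00 mm³, ΣAy_c = 565760.00 mm³.
x_c = 1396128.00/13792.00 = 101.23 mm; y_c = 565760.00/13792.00 = 41.02 mm.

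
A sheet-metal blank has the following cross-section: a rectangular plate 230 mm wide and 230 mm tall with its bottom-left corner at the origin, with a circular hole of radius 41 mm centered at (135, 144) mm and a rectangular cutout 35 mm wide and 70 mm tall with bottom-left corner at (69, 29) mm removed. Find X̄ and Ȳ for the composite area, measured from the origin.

X̄ = 114.21 mm, Ȳ = 114.38 mm

Part | A | x̄ᵢ | ȳᵢ | A·x̄ᵢ | A·ȳᵢ
plate | 52900.00 | 115.00 | 115.00 | 6083500.00 | 6083500.00
hole 1 | -5281.02 | 135.00 | 144.00 | -712937.33 | -760466.48
hole 2 | -2450.00 | 86.50 | 64.00 | -211925.00 | -156800.00
Σ | 45168.98 |  |  | 5158637.67 | 5166233.52
X̄ = 5158637.67 / 45168.98 = 114.21 mm
Ȳ = 5166233.52 / 45168.98 = 114.38 mm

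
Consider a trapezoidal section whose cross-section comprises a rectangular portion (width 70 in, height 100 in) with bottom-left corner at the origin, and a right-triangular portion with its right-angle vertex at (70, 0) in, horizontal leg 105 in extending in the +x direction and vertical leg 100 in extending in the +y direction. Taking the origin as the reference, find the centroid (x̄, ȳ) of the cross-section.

rectangular portion: A = 70 × 100 = 7000.00, centroid at (35.00, 50.00).
triangular portion: A = ½·105·100 = 5250.00, centroid at (105.00, 33.33).
ΣA = 12250.00 in²
ΣAx̄ = (7000.00)(35.00) + (5250.00)(105.00) = 796250.00 in³
ΣAȳ = (7000.00)(50.00) + (5250.00)(33.33) = 525000.00 in³
x̄ = 796250.00 / 12250.00 = 65.00 in
ȳ = 525000.00 / 12250.00 = 42.86 in

x̄ = 65.00 in, ȳ = 42.86 in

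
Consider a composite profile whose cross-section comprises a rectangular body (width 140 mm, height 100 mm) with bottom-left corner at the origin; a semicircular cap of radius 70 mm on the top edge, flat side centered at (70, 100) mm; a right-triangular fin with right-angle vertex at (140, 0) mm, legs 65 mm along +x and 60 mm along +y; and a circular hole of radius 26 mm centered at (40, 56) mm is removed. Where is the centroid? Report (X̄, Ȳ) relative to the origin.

X̄ = 81.27 mm, Ȳ = 75.19 mm

rectangular body: A = 140 × 100 = 14000.00, centroid at (70.00, 50.00).
semicircular top: A = ½π·70² = 7696.90, centroid at (70.00, 129.71).
triangular fin: A = ½·65·60 = 1950.00, centroid at (161.67, 20.00).
hole: A = −π·26² = -2123.72, centroid at (40.00, 56.00).
ΣA = 21523.19 mm², ΣAX̄ = 1749084.47 mm³, ΣAȲ = 1618428.74 mm³.
X̄ = 1749084.47/21523.19 = 81.27 mm; Ȳ = 1618428.74/21523.19 = 75.19 mm.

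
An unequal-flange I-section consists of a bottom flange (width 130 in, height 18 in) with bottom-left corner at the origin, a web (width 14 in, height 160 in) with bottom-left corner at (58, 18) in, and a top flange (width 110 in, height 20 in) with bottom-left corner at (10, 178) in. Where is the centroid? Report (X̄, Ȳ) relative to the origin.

X̄ = 65.00 in, Ȳ = 96.49 in

Part | A | x̄ᵢ | ȳᵢ | A·x̄ᵢ | A·ȳᵢ
bottom flange | 2340.00 | 65.00 | 9.00 | 152100.00 | 21060.00
web | 2240.00 | 65.00 | 98.00 | 145600.00 | 219520.00
top flange | 2200.00 | 65.00 | 188.00 | 143000.00 | 413600.00
Σ | 6780.00 |  |  | 440700.00 | 654180.00
X̄ = 440700.00 / 6780.00 = 65.00 in
Ȳ = 654180.00 / 6780.00 = 96.49 in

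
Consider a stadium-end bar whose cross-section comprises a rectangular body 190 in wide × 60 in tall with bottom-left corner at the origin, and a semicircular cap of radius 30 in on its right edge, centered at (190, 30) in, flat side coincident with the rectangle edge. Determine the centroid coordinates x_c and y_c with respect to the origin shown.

x_c = 106.89 in, y_c = 30.00 in

rectangular body: A = 190 × 60 = 11400.00, centroid at (95.00, 30.00).
semicircular end: A = ½π·30² = 1413.72, centroid at (202.73, 30.00).
ΣA = 12813.72 in²
ΣAx_c = (11400.00)(95.00) + (1413.72)(202.73) = 1369606.17 in³
ΣAy_c = (11400.00)(30.00) + (1413.72)(30.00) = 384411.50 in³
x_c = 1369606.17 / 12813.72 = 106.89 in
y_c = 384411.50 / 12813.72 = 30.00 in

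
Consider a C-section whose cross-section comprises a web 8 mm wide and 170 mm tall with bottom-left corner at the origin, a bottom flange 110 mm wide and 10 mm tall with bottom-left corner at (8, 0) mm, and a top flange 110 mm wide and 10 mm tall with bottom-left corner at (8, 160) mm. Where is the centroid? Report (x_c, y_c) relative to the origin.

web: A = 8 × 170 = 1360.00, centroid at (4.00, 85.00).
bottom flange: A = 110 × 10 = 1100.00, centroid at (63.00, 5.00).
top flange: A = 110 × 10 = 1100.00, centroid at (63.00, 165.00).
ΣA = 3560.00 mm², ΣAx_c = 144040.00 mm³, ΣAy_c = 302600.00 mm³.
x_c = 144040.00/3560.00 = 40.46 mm; y_c = 302600.00/3560.00 = 85.00 mm.

x_c = 40.46 mm, y_c = 85.00 mm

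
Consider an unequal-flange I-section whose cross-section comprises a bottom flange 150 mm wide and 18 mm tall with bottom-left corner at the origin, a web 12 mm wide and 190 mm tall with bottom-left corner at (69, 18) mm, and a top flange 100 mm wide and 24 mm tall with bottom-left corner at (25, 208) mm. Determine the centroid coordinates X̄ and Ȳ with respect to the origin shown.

X̄ = 75.00 mm, Ȳ = 109.75 mm

bottom flange: A = 150 × 18 = 2700.00, centroid at (75.00, 9.00).
web: A = 12 × 190 = 2280.00, centroid at (75.00, 113.00).
top flange: A = 100 × 24 = 2400.00, centroid at (75.00, 220.00).
ΣA = 7380.00 mm², ΣAX̄ = 553500.00 mm³, ΣAȲ = 809940.00 mm³.
X̄ = 553500.00/7380.00 = 75.00 mm; Ȳ = 809940.00/7380.00 = 109.75 mm.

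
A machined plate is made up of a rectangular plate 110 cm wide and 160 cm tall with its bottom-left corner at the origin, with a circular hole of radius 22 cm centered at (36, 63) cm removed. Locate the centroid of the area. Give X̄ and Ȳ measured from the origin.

X̄ = 56.80 cm, Ȳ = 81.61 cm

plate: A = 110 × 160 = 17600.00, centroid at (55.00, 80.00).
hole: A = −π·22² = -1520.53, centroid at (36.00, 63.00).
ΣA = 16079.47 cm², ΣAX̄ = 913260.89 cm³, ΣAȲ = 1312206.56 cm³.
X̄ = 913260.89/16079.47 = 56.80 cm; Ȳ = 1312206.56/16079.47 = 81.61 cm.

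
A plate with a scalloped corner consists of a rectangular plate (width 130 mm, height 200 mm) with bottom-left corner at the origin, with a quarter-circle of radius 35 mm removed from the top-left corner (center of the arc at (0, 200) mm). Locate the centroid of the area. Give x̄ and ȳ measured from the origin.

plate: A = 130 × 200 = 26000.00, centroid at (65.00, 100.00).
removed quarter-circle: A = −¼π·35² = -962.11, centroid at (14.85, 185.15).
ΣA = 25037.89 mm²
ΣAx̄ = (26000.00)(65.00) + (-962.11)(14.85) = 1675708.33 mm³
ΣAȳ = (26000.00)(100.00) + (-962.11)(185.15) = 2421869.12 mm³
x̄ = 1675708.33 / 25037.89 = 66.93 mm
ȳ = 2421869.12 / 25037.89 = 96.73 mm

x̄ = 66.93 mm, ȳ = 96.73 mm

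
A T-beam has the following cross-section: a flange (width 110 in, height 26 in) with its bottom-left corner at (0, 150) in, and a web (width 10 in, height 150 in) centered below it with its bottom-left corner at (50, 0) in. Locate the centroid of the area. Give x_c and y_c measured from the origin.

web: A = 10 × 150 = 1500.00, centroid at (55.00, 75.00).
flange: A = 110 × 26 = 2860.00, centroid at (55.00, 163.00).
ΣA = 4360.00 in²
ΣAx_c = (1500.00)(55.00) + (2860.00)(55.00) = 239800.00 in³
ΣAy_c = (1500.00)(75.00) + (2860.00)(163.00) = 578680.00 in³
x_c = 239800.00 / 4360.00 = 55.00 in
y_c = 578680.00 / 4360.00 = 132.72 in

x_c = 55.00 in, y_c = 132.72 in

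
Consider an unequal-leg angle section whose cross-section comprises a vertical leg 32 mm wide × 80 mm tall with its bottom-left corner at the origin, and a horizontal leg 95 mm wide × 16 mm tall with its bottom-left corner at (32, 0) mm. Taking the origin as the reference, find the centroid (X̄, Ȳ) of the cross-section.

Part | A | x̄ᵢ | ȳᵢ | A·x̄ᵢ | A·ȳᵢ
vertical leg | 2560.00 | 16.00 | 40.00 | 40960.00 | 102400.00
horizontal leg | 1520.00 | 79.50 | 8.00 | 120840.00 | 12160.00
Σ | 4080.00 |  |  | 161800.00 | 114560.00
X̄ = 161800.00 / 4080.00 = 39.66 mm
Ȳ = 114560.00 / 4080.00 = 28.08 mm

X̄ = 39.66 mm, Ȳ = 28.08 mm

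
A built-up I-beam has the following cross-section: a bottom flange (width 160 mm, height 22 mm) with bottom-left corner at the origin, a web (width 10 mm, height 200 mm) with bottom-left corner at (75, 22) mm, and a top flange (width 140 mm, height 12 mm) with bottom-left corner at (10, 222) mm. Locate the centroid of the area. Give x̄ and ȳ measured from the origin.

x̄ = 80.00 mm, ȳ = 92.47 mm

bottom flange: A = 160 × 22 = 3520.00, centroid at (80.00, 11.00).
web: A = 10 × 200 = 2000.00, centroid at (80.00, 122.00).
top flange: A = 140 × 12 = 1680.00, centroid at (80.00, 228.00).
ΣA = 7200.00 mm²
ΣAx̄ = (3520.00)(80.00) + (2000.00)(80.00) + (1680.00)(80.00) = 576000.00 mm³
ΣAȳ = (3520.00)(11.00) + (2000.00)(122.00) + (1680.00)(228.00) = 665760.00 mm³
x̄ = 576000.00 / 7200.00 = 80.00 mm
ȳ = 665760.00 / 7200.00 = 92.47 mm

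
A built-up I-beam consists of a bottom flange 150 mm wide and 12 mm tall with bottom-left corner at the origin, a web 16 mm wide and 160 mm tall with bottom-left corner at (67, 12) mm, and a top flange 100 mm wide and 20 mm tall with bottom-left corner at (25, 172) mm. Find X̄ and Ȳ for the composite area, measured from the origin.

X̄ = 75.00 mm, Ȳ = 95.96 mm

Part | A | x̄ᵢ | ȳᵢ | A·x̄ᵢ | A·ȳᵢ
bottom flange | 1800.00 | 75.00 | 6.00 | 135000.00 | 10800.00
web | 2560.00 | 75.00 | 92.00 | 192000.00 | 235520.00
top flange | 2000.00 | 75.00 | 182.00 | 150000.00 | 364000.00
Σ | 6360.00 |  |  | 477000.00 | 610320.00
X̄ = 477000.00 / 6360.00 = 75.00 mm
Ȳ = 610320.00 / 6360.00 = 95.96 mm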